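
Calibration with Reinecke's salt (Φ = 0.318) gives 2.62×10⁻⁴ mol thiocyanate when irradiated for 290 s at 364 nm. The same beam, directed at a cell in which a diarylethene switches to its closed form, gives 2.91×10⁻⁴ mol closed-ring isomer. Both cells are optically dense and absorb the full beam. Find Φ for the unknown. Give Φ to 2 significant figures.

Φ = 0.35

Photons absorbed by the actinometer: 2.62×10⁻⁴ / 0.318 = 8.239×10⁻⁴ mol.
Φ(unknown) = 2.91×10⁻⁴ / 8.239×10⁻⁴ = 0.35.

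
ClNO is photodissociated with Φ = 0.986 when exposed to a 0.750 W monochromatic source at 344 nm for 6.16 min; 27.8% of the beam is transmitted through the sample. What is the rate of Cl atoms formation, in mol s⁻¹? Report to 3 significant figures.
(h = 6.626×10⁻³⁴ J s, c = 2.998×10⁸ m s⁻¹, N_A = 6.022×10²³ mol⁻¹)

1.54×10⁻⁶ mol s⁻¹

Photon energy at 344 nm: hc/λ = (6.626×10⁻³⁴)(2.998×10⁸)/(344×10⁻⁹) = 5.775×10⁻¹⁹ J.
Energy delivered: (0.750 W)(369.6 s) = 277.2 J.
Photons incident: 277.2 / 5.775×10⁻¹⁹ = 4.800×10²⁰, i.e. 4.800×10²⁰/6.022×10²³ = 7.971×10⁻⁴ mol.
Fraction absorbed: 1 − 27.8/100 = 0.7220.
Photons absorbed: 0.7220 × 7.971×10⁻⁴ = 5.755×10⁻⁴ mol.
Product formed: 0.986 × 5.755×10⁻⁴ = 5.674×10⁻⁴ mol.
Rate: 5.674×10⁻⁴ / 369.6 s = 1.54×10⁻⁶ mol s⁻¹.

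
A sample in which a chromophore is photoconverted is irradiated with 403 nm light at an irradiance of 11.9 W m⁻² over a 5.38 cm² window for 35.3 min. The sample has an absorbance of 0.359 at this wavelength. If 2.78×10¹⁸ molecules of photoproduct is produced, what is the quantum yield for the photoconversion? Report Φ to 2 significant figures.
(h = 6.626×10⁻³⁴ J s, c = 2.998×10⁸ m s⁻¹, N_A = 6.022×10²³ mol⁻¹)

Φ = 0.18

Product: 2.78×10¹⁸ / 6.022×10²³ = 4.616×10⁻⁶ mol.
Photon energy at 403 nm: hc/λ = (6.626×10⁻³⁴)(2.998×10⁸)/(403×10⁻⁹) = 4.929×10⁻¹⁹ J.
Energy delivered: (11.9 W m⁻²)(5.38×10⁻⁴ m²)(2118 s) = 13.56 J.
Photons incident: 13.56 / 4.929×10⁻¹⁹ = 2.751×10¹⁹, i.e. 2.751×10¹⁹/6.022×10²³ = 4.568×10⁻⁵ mol.
Fraction absorbed: 1 − 10^(−0.359) = 0.5625.
Photons absorbed: 0.5625 × 4.568×10⁻⁵ = 2.570×10⁻⁵ mol.
Φ = 4.616×10⁻⁶ mol / 2.570×10⁻⁵ mol photons = 0.18.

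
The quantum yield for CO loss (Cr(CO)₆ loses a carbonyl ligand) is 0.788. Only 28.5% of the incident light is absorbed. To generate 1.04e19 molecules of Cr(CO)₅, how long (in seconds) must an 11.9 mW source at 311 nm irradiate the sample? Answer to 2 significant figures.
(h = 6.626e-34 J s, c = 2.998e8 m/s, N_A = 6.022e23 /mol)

t ≈ 2500 s

Product: 1.04e19 / 6.022e23 = 1.727e-5 mol.
Photons that must be absorbed: 1.727e-5 / 0.788 = 2.192e-5 mol.
Incident photons needed: 2.192e-5 / 0.285 = 7.691e-5 mol.
Photon energy: hc/λ = 6.387e-19 J; per mole, 3.846e5 J mol⁻¹.
Energy required: 7.691e-5 × 3.846e5 = 29.58 J.
Time: 29.58 J / 0.0119 W = 2500 s.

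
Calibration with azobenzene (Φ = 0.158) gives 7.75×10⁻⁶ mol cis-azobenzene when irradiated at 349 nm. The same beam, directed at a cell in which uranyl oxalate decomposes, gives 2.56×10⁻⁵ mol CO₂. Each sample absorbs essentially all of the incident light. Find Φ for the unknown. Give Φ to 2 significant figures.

Φ = 0.52

Photons absorbed by the actinometer: 7.75×10⁻⁶ / 0.158 = 4.905×10⁻⁵ mol.
Φ(unknown) = 2.56×10⁻⁵ / 4.905×10⁻⁵ = 0.52.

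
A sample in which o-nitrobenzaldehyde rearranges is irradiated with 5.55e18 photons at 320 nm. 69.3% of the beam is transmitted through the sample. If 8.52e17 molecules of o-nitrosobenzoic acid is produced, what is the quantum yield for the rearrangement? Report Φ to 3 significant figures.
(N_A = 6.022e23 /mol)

Product: 8.52e17 / 6.022e23 = 1.415e-6 mol.
Moles of photons: 5.55e18 / 6.022e23 = 9.216e-6 mol.
Fraction absorbed: 1 − 69.3/100 = 0.3070.
Photons absorbed: 0.3070 × 9.216e-6 = 2.829e-6 mol.
Φ = 1.415e-6 mol / 2.829e-6 mol photons = 0.500.

Φ = 0.500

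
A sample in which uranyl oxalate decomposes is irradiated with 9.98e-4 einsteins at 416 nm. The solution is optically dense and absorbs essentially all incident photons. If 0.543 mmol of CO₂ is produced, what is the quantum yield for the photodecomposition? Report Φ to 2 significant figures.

Product: 0.543 mmol = 5.43e-4 mol.
Φ = 5.43e-4 mol / 9.98e-4 mol photons = 0.54.

Φ = 0.54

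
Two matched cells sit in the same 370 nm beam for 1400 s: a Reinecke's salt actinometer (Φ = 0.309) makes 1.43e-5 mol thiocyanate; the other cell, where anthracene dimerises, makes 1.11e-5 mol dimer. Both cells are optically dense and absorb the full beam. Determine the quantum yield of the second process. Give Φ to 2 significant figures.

Photons absorbed by the actinometer: 1.43e-5 / 0.309 = 4.628e-5 mol.
Φ(unknown) = 1.11e-5 / 4.628e-5 = 0.24.

Φ = 0.24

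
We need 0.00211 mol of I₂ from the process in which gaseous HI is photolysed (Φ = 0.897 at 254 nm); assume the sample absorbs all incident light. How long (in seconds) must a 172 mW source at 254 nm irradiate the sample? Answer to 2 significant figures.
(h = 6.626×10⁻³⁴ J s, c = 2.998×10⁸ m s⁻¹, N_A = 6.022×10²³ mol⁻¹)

t ≈ 6400 s

Photons that must be absorbed: 0.00211 / 0.897 = 0.002352 mol.
Photon energy: hc/λ = 7.821×10⁻¹⁹ J; per mole, 4.710×10⁵ J mol⁻¹.
Energy required: 0.002352 × 4.710×10⁵ = 1108 J.
Time: 1108 J / 0.172 W = 6400 s.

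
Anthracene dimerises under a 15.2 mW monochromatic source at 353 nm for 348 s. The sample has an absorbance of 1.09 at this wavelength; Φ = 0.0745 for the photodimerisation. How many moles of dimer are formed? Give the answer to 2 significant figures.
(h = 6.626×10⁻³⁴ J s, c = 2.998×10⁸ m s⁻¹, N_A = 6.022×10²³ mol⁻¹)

Photon energy at 353 nm: hc/λ = (6.626×10⁻³⁴)(2.998×10⁸)/(353×10⁻⁹) = 5.627×10⁻¹⁹ J.
Energy delivered: (15.2 mW)(348 s) = 5.290 J.
Photons incident: 5.290 / 5.627×10⁻¹⁹ = 9.401×10¹⁸, i.e. 9.401×10¹⁸/6.022×10²³ = 1.561×10⁻⁵ mol.
Fraction absorbed: 1 − 10^(−1.09) = 0.9187.
Photons absorbed: 0.9187 × 1.561×10⁻⁵ = 1.434×10⁻⁵ mol.
Product: Φ × n_abs = 0.0745 × 1.434×10⁻⁵ = 1.068×10⁻⁶ mol.

1.1×10⁻⁶ mol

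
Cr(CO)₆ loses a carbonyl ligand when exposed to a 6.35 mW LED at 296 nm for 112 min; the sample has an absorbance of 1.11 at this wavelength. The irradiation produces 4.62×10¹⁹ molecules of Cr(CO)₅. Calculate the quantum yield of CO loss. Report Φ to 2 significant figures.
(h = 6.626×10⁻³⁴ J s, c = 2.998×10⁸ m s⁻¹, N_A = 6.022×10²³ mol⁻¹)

Product: 4.62×10¹⁹ / 6.022×10²³ = 7.672×10⁻⁵ mol.
Photon energy at 296 nm: hc/λ = (6.626×10⁻³⁴)(2.998×10⁸)/(296×10⁻⁹) = 6.711×10⁻¹⁹ J.
Energy delivered: (6.35 mW)(6720 s) = 42.67 J.
Photons incident: 42.67 / 6.711×10⁻¹⁹ = 6.358×10¹⁹, i.e. 6.358×10¹⁹/6.022×10²³ = 1.056×10⁻⁴ mol.
Fraction absorbed: 1 − 10^(−1.11) = 0.9224.
Photons absorbed: 0.9224 × 1.056×10⁻⁴ = 9.741×10⁻⁵ mol.
Φ = 7.672×10⁻⁵ mol / 9.741×10⁻⁵ mol photons = 0.79.

Φ = 0.79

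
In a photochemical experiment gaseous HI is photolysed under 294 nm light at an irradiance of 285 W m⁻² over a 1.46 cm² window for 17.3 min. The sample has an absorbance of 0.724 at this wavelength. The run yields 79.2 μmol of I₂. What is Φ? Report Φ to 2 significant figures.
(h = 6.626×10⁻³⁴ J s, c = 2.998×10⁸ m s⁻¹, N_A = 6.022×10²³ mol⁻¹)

Product: 79.2 μmol = 7.92×10⁻⁵ mol.
Photon energy at 294 nm: hc/λ = (6.626×10⁻³⁴)(2.998×10⁸)/(294×10⁻⁹) = 6.757×10⁻¹⁹ J.
Energy delivered: (285 W m⁻²)(1.46×10⁻⁴ m²)(1038 s) = 43.19 J.
Photons incident: 43.19 / 6.757×10⁻¹⁹ = 6.392×10¹⁹, i.e. 6.392×10¹⁹/6.022×10²³ = 1.061×10⁻⁴ mol.
Fraction absorbed: 1 − 10^(−0.724) = 0.8112.
Photons absorbed: 0.8112 × 1.061×10⁻⁴ = 8.607×10⁻⁵ mol.
Φ = 7.92×10⁻⁵ mol / 8.607×10⁻⁵ mol photons = 0.92.

Φ = 0.92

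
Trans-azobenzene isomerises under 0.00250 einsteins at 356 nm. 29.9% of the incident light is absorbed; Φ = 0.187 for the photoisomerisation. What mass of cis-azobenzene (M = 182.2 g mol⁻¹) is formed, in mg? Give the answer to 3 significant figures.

Photons absorbed: 0.299 × 0.00250 = 7.475e-4 mol.
Product: Φ × n_abs = 0.187 × 7.475e-4 = 1.398e-4 mol.
Mass: 1.398e-4 × 182.2 = 0.02547 g = 25.5 mg.

25.5 mg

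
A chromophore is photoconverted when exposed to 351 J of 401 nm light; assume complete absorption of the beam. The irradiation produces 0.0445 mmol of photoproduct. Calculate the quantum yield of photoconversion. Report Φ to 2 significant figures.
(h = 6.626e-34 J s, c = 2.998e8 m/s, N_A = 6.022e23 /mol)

Product: 0.0445 mmol = 4.45e-5 mol.
Photon energy at 401 nm: hc/λ = (6.626e-34)(2.998e8)/(401e-9) = 4.954e-19 J.
Photons incident: 351 / 4.954e-19 = 7.085e20, i.e. 7.085e20/6.022e23 = 0.001177 mol.
Φ = 4.45e-5 mol / 0.001177 mol photons = 0.038.

Φ = 0.038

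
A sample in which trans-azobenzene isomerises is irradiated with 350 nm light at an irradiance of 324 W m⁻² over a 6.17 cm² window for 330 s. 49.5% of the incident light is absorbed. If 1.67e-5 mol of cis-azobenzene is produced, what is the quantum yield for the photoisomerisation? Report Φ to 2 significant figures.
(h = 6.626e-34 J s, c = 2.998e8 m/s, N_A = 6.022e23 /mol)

Photon energy at 350 nm: hc/λ = (6.626e-34)(2.998e8)/(350e-9) = 5.676e-19 J.
Energy delivered: (324 W m⁻²)(6.17e-4 m²)(330 s) = 65.97 J.
Photons incident: 65.97 / 5.676e-19 = 1.162e20, i.e. 1.162e20/6.022e23 = 1.930e-4 mol.
Photons absorbed: 0.495 × 1.930e-4 = 9.554e-5 mol.
Φ = 1.67e-5 mol / 9.554e-5 mol photons = 0.17.

Φ = 0.17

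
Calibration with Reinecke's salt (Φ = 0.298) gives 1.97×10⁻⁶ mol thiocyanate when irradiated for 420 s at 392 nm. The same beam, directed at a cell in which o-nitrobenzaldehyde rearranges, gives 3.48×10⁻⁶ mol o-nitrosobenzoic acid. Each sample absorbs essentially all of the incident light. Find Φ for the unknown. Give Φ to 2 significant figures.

Photons absorbed by the actinometer: 1.97×10⁻⁶ / 0.298 = 6.611×10⁻⁶ mol.
Φ(unknown) = 3.48×10⁻⁶ / 6.611×10⁻⁶ = 0.53.

Φ = 0.53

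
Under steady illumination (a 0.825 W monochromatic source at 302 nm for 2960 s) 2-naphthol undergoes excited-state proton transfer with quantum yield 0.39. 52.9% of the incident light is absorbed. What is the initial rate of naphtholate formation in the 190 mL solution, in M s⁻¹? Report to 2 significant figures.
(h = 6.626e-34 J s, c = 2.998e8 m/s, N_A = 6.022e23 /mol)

2.3e-6 M s⁻¹

Photon energy at 302 nm: hc/λ = (6.626e-34)(2.998e8)/(302e-9) = 6.578e-19 J.
Energy delivered: (0.825 W)(2960 s) = 2442 J.
Photons incident: 2442 / 6.578e-19 = 3.712e21, i.e. 3.712e21/6.022e23 = 0.006164 mol.
Photons absorbed: 0.529 × 0.006164 = 0.003261 mol.
Product formed: 0.39 × 0.003261 = 0.001272 mol.
Rate: 0.001272 mol / (2960 s × 0.19 L) = 2.3e-6 M s⁻¹.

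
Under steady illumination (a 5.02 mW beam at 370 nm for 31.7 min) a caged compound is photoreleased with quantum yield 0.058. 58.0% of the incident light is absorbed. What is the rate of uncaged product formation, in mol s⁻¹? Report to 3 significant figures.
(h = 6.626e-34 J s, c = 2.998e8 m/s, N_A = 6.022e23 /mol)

Photon energy at 370 nm: hc/λ = (6.626e-34)(2.998e8)/(370e-9) = 5.369e-19 J.
Energy delivered: (5.02 mW)(1902 s) = 9.548 J.
Photons incident: 9.548 / 5.369e-19 = 1.778e19, i.e. 1.778e19/6.022e23 = 2.953e-5 mol.
Photons absorbed: 0.580 × 2.953e-5 = 1.713e-5 mol.
Product formed: 0.058 × 1.713e-5 = 9.935e-7 mol.
Rate: 9.935e-7 / 1902 s = 5.22e-10 mol s⁻¹.

5.22e-10 mol s⁻¹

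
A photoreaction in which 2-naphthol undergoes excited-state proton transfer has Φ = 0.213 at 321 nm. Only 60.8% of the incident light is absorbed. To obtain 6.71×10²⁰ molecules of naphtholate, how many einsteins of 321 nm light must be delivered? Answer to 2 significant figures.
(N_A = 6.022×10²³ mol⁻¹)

Product: 6.71×10²⁰ / 6.022×10²³ = 0.001114 mol.
Photons that must be absorbed: 0.001114 / 0.213 = 0.005230 mol.
Incident photons needed: 0.005230 / 0.608 = 0.008602 mol.

0.0086 einstein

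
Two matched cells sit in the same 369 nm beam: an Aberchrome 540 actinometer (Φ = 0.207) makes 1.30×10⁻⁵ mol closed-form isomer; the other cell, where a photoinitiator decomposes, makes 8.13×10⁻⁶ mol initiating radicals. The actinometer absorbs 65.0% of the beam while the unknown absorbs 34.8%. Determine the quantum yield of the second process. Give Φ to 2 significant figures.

Photons absorbed by the actinometer: 1.30×10⁻⁵ / 0.207 = 6.280×10⁻⁵ mol.
Incident flux: 6.280×10⁻⁵ / 0.650 = 9.662×10⁻⁵ einstein.
Absorbed by unknown: 0.348 × 9.662×10⁻⁵ = 3.362×10⁻⁵ mol.
Φ(unknown) = 8.13×10⁻⁶ / 3.362×10⁻⁵ = 0.24.

Φ = 0.24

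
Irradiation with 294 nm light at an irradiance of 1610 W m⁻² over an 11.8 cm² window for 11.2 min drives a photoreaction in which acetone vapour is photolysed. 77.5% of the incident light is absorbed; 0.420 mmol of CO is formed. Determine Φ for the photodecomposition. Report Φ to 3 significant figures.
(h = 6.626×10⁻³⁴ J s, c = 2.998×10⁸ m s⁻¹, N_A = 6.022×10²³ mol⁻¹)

Φ = 0.173

Product: 0.420 mmol = 4.20×10⁻⁴ mol.
Photon energy at 294 nm: hc/λ = (6.626×10⁻³⁴)(2.998×10⁸)/(294×10⁻⁹) = 6.757×10⁻¹⁹ J.
Energy delivered: (1610 W m⁻²)(11.8×10⁻⁴ m²)(672 s) = 1277 J.
Photons incident: 1277 / 6.757×10⁻¹⁹ = 1.890×10²¹, i.e. 1.890×10²¹/6.022×10²³ = 0.003138 mol.
Photons absorbed: 0.775 × 0.003138 = 0.002432 mol.
Φ = 4.20×10⁻⁴ mol / 0.002432 mol photons = 0.173.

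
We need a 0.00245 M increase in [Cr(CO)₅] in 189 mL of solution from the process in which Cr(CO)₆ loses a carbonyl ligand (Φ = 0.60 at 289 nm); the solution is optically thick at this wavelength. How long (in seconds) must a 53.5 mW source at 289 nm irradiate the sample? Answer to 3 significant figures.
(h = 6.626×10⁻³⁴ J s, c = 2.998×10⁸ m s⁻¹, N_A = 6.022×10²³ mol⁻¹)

t ≈ 5970 s

Product: (0.00245 M)(0.189 L) = 4.631×10⁻⁴ mol.
Photons that must be absorbed: 4.631×10⁻⁴ / 0.60 = 7.718×10⁻⁴ mol.
Photon energy: hc/λ = 6.874×10⁻¹⁹ J; per mole, 4.140×10⁵ J mol⁻¹.
Energy required: 7.718×10⁻⁴ × 4.140×10⁵ = 319.5 J.
Time: 319.5 J / 0.0535 W = 5970 s.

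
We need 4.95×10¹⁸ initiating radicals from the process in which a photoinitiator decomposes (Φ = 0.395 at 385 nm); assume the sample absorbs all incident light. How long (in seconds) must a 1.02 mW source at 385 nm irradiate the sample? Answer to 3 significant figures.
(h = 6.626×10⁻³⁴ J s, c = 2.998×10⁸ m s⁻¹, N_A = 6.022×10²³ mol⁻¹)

t ≈ 6340 s

Product: 4.95×10¹⁸ / 6.022×10²³ = 8.220×10⁻⁶ mol.
Photons that must be absorbed: 8.220×10⁻⁶ / 0.395 = 2.081×10⁻⁵ mol.
Photon energy: hc/λ = 5.160×10⁻¹⁹ J; per mole, 3.107×10⁵ J mol⁻¹.
Energy required: 2.081×10⁻⁵ × 3.107×10⁵ = 6.466 J.
Time: 6.466 J / 0.00102 W = 6340 s.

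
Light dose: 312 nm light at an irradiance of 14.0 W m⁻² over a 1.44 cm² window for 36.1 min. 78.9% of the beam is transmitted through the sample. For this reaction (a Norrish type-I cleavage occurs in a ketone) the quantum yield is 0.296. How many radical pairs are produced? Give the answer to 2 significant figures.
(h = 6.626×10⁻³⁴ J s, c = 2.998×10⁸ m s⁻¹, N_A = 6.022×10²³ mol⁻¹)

Photon energy at 312 nm: hc/λ = (6.626×10⁻³⁴)(2.998×10⁸)/(312×10⁻⁹) = 6.367×10⁻¹⁹ J.
Energy delivered: (14.0 W m⁻²)(1.44×10⁻⁴ m²)(2166 s) = 4.367 J.
Photons incident: 4.367 / 6.367×10⁻¹⁹ = 6.859×10¹⁸, i.e. 6.859×10¹⁸/6.022×10²³ = 1.139×10⁻⁵ mol.
Fraction absorbed: 1 − 78.9/100 = 0.2110.
Photons absorbed: 0.2110 × 1.139×10⁻⁵ = 2.403×10⁻⁶ mol.
Product: Φ × n_abs = 0.296 × 2.403×10⁻⁶ = 7.113×10⁻⁷ mol.
As a count: 7.113×10⁻⁷ × 6.022×10²³ = 4.3×10¹⁷.

4.3×10¹⁷ radical pairs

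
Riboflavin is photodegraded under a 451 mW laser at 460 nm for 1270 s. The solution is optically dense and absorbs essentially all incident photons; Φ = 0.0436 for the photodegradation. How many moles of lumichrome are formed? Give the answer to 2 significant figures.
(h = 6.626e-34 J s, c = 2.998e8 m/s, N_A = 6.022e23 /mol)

Photon energy at 460 nm: hc/λ = (6.626e-34)(2.998e8)/(460e-9) = 4.318e-19 J.
Energy delivered: (451 mW)(1270 s) = 572.8 J.
Photons incident: 572.8 / 4.318e-19 = 1.327e21, i.e. 1.327e21/6.022e23 = 0.002204 mol.
Product: Φ × n_abs = 0.0436 × 0.002204 = 9.609e-5 mol.

9.6e-5 mol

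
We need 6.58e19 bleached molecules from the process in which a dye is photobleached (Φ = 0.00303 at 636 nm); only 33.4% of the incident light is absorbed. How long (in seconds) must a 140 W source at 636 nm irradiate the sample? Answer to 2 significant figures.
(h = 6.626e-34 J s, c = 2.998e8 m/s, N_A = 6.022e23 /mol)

Product: 6.58e19 / 6.022e23 = 1.093e-4 mol.
Photons that must be absorbed: 1.093e-4 / 0.00303 = 0.03607 mol.
Incident photons needed: 0.03607 / 0.334 = 0.1080 mol.
Photon energy: hc/λ = 3.123e-19 J; per mole, 1.881e5 J mol⁻¹.
Energy required: 0.1080 × 1.881e5 = 2.031e4 J.
Time: 2.031e4 J / 140 W = 150 s.

t ≈ 150 s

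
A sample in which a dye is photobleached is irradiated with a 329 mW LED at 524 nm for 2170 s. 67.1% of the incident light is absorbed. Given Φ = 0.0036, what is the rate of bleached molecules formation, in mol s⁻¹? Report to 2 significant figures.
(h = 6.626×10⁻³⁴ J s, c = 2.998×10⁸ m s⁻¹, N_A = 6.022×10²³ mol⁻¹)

Photon energy at 524 nm: hc/λ = (6.626×10⁻³⁴)(2.998×10⁸)/(524×10⁻⁹) = 3.791×10⁻¹⁹ J.
Energy delivered: (329 mW)(2170 s) = 713.9 J.
Photons incident: 713.9 / 3.791×10⁻¹⁹ = 1.883×10²¹, i.e. 1.883×10²¹/6.022×10²³ = 0.003127 mol.
Photons absorbed: 0.671 × 0.003127 = 0.002098 mol.
Product formed: 0.0036 × 0.002098 = 7.553×10⁻⁶ mol.
Rate: 7.553×10⁻⁶ / 2170 s = 3.5×10⁻⁹ mol s⁻¹.

3.5×10⁻⁹ mol s⁻¹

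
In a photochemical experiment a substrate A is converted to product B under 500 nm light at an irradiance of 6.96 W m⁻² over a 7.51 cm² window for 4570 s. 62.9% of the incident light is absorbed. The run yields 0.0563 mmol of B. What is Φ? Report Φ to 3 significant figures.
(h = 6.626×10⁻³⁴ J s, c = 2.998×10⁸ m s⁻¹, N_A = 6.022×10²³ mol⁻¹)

Product: 0.0563 mmol = 5.63×10⁻⁵ mol.
Photon energy at 500 nm: hc/λ = (6.626×10⁻³⁴)(2.998×10⁸)/(500×10⁻⁹) = 3.973×10⁻¹⁹ J.
Energy delivered: (6.96 W m⁻²)(7.51×10⁻⁴ m²)(4570 s) = 23.89 J.
Photons incident: 23.89 / 3.973×10⁻¹⁹ = 6.013×10¹⁹, i.e. 6.013×10¹⁹/6.022×10²³ = 9.985×10⁻⁵ mol.
Photons absorbed: 0.629 × 9.985×10⁻⁵ = 6.281×10⁻⁵ mol.
Φ = 5.63×10⁻⁵ mol / 6.281×10⁻⁵ mol photons = 0.896.

Φ = 0.896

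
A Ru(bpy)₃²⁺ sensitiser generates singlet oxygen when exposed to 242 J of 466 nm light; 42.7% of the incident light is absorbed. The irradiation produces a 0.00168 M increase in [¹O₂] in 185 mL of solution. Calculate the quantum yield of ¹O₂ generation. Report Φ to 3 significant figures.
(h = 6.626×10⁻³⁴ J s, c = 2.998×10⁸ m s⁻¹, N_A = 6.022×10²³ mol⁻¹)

Φ = 0.772

Product: (0.00168 M)(0.185 L) = 3.108×10⁻⁴ mol.
Photon energy at 466 nm: hc/λ = (6.626×10⁻³⁴)(2.998×10⁸)/(466×10⁻⁹) = 4.263×10⁻¹⁹ J.
Photons incident: 242 / 4.263×10⁻¹⁹ = 5.677×10²⁰, i.e. 5.677×10²⁰/6.022×10²³ = 9.427×10⁻⁴ mol.
Photons absorbed: 0.427 × 9.427×10⁻⁴ = 4.025×10⁻⁴ mol.
Φ = 3.108×10⁻⁴ mol / 4.025×10⁻⁴ mol photons = 0.772.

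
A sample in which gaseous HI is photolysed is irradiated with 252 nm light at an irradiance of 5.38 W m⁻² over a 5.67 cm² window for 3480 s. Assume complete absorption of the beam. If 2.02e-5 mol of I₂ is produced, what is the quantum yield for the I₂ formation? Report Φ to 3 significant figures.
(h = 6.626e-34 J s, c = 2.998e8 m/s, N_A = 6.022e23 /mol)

Photon energy at 252 nm: hc/λ = (6.626e-34)(2.998e8)/(252e-9) = 7.883e-19 J.
Energy delivered: (5.38 W m⁻²)(5.67e-4 m²)(3480 s) = 10.62 J.
Photons incident: 10.62 / 7.883e-19 = 1.347e19, i.e. 1.347e19/6.022e23 = 2.237e-5 mol.
Φ = 2.02e-5 mol / 2.237e-5 mol photons = 0.903.

Φ = 0.903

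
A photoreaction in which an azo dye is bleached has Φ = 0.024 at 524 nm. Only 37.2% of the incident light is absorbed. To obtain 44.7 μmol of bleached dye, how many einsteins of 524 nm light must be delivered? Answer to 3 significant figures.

0.00501 einstein

Product: 44.7 μmol = 4.47e-5 mol.
Photons that must be absorbed: 4.47e-5 / 0.024 = 0.001863 mol.
Incident photons needed: 0.001863 / 0.372 = 0.005008 mol.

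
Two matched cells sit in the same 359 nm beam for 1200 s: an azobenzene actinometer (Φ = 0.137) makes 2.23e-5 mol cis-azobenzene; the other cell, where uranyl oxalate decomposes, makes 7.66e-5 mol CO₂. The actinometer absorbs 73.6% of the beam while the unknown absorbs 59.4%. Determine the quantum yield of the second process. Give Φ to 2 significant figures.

Φ = 0.58

Photons absorbed by the actinometer: 2.23e-5 / 0.137 = 1.628e-4 mol.
Incident flux: 1.628e-4 / 0.736 = 2.212e-4 einstein.
Absorbed by unknown: 0.594 × 2.212e-4 = 1.314e-4 mol.
Φ(unknown) = 7.66e-5 / 1.314e-4 = 0.58.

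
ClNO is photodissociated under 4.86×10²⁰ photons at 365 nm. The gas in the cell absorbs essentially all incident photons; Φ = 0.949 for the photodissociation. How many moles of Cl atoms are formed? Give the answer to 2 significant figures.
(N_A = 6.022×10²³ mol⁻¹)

7.7×10⁻⁴ mol

Moles of photons: 4.86×10²⁰ / 6.022×10²³ = 8.070×10⁻⁴ mol.
Product: Φ × n_abs = 0.949 × 8.070×10⁻⁴ = 7.658×10⁻⁴ mol.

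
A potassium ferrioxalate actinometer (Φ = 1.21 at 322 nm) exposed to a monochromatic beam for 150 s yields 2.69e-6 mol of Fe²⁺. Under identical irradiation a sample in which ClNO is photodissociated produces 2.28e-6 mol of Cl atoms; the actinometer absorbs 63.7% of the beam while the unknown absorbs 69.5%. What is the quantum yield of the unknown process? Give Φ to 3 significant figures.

Φ = 0.940

Photons absorbed by the actinometer: 2.69e-6 / 1.21 = 2.223e-6 mol.
Incident flux: 2.223e-6 / 0.637 = 3.490e-6 einstein.
Absorbed by unknown: 0.695 × 3.490e-6 = 2.426e-6 mol.
Φ(unknown) = 2.28e-6 / 2.426e-6 = 0.940.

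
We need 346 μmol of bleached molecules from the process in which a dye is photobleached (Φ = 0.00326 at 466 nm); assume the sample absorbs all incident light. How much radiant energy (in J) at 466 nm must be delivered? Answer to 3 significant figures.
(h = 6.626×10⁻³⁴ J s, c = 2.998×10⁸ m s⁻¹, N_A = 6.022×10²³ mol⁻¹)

Product: 346 μmol = 3.46×10⁻⁴ mol.
Photons that must be absorbed: 3.46×10⁻⁴ / 0.00326 = 0.1061 mol.
Photon energy: hc/λ = 4.263×10⁻¹⁹ J; per mole, 2.567×10⁵ J mol⁻¹.
Energy required: 0.1061 × 2.567×10⁵ = 2.72×10⁴ J.

2.72×10⁴ J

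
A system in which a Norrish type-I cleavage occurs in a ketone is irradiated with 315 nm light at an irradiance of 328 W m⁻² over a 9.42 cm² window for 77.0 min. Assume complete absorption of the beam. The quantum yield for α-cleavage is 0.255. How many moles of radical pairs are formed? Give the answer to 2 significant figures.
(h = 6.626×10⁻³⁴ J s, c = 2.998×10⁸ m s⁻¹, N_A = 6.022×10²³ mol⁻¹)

Photon energy at 315 nm: hc/λ = (6.626×10⁻³⁴)(2.998×10⁸)/(315×10⁻⁹) = 6.306×10⁻¹⁹ J.
Energy delivered: (328 W m⁻²)(9.42×10⁻⁴ m²)(4620 s) = 1427 J.
Photons incident: 1427 / 6.306×10⁻¹⁹ = 2.263×10²¹, i.e. 2.263×10²¹/6.022×10²³ = 0.003758 mol.
Product: Φ × n_abs = 0.255 × 0.003758 = 9.583×10⁻⁴ mol.

9.6×10⁻⁴ mol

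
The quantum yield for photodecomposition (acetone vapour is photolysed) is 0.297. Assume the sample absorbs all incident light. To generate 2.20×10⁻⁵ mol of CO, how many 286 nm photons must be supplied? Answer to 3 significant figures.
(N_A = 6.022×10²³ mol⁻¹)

4.46×10¹⁹ photons

Photons that must be absorbed: 2.20×10⁻⁵ / 0.297 = 7.407×10⁻⁵ mol.
Photon count: 7.407×10⁻⁵ × 6.022×10²³ = 4.46×10¹⁹.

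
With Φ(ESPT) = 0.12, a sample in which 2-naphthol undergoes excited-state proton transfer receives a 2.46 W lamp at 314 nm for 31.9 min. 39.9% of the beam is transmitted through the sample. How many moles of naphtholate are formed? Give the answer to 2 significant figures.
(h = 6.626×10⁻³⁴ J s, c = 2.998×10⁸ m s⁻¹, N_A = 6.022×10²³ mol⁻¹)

Photon energy at 314 nm: hc/λ = (6.626×10⁻³⁴)(2.998×10⁸)/(314×10⁻⁹) = 6.326×10⁻¹⁹ J.
Energy delivered: (2.46 W)(1914 s) = 4708 J.
Photons incident: 4708 / 6.326×10⁻¹⁹ = 7.442×10²¹, i.e. 7.442×10²¹/6.022×10²³ = 0.01236 mol.
Fraction absorbed: 1 − 39.9/100 = 0.6010.
Photons absorbed: 0.6010 × 0.01236 = 0.007428 mol.
Product: Φ × n_abs = 0.12 × 0.007428 = 8.914×10⁻⁴ mol.

8.9×10⁻⁴ mol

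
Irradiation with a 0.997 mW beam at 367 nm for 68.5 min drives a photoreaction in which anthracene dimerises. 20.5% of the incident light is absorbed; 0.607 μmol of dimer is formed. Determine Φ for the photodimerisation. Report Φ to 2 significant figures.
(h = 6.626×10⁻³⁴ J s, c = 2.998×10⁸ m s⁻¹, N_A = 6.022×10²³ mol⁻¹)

Product: 0.607 μmol = 6.07×10⁻⁷ mol.
Photon energy at 367 nm: hc/λ = (6.626×10⁻³⁴)(2.998×10⁸)/(367×10⁻⁹) = 5.413×10⁻¹⁹ J.
Energy delivered: (0.997 mW)(4110 s) = 4.098 J.
Photons incident: 4.098 / 5.413×10⁻¹⁹ = 7.571×10¹⁸, i.e. 7.571×10¹⁸/6.022×10²³ = 1.257×10⁻⁵ mol.
Photons absorbed: 0.205 × 1.257×10⁻⁵ = 2.577×10⁻⁶ mol.
Φ = 6.07×10⁻⁷ mol / 2.577×10⁻⁶ mol photons = 0.24.

Φ = 0.24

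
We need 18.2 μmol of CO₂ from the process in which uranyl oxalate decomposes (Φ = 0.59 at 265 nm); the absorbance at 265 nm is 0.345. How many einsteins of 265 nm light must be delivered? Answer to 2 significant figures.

5.6×10⁻⁵ einstein

Product: 18.2 μmol = 1.82×10⁻⁵ mol.
Photons that must be absorbed: 1.82×10⁻⁵ / 0.59 = 3.085×10⁻⁵ mol.
Fraction absorbed: 1 − 10^(−0.345) = 0.5481.
Incident photons needed: 3.085×10⁻⁵ / 0.5481 = 5.629×10⁻⁵ mol.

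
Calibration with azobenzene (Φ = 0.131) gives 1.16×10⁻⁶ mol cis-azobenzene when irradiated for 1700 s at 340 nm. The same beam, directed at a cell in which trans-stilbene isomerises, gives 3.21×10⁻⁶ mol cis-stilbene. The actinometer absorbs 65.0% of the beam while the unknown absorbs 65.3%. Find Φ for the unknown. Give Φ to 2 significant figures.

Photons absorbed by the actinometer: 1.16×10⁻⁶ / 0.131 = 8.855×10⁻⁶ mol.
Incident flux: 8.855×10⁻⁶ / 0.650 = 1.362×10⁻⁵ einstein.
Absorbed by unknown: 0.653 × 1.362×10⁻⁵ = 8.894×10⁻⁶ mol.
Φ(unknown) = 3.21×10⁻⁶ / 8.894×10⁻⁶ = 0.36.

Φ = 0.36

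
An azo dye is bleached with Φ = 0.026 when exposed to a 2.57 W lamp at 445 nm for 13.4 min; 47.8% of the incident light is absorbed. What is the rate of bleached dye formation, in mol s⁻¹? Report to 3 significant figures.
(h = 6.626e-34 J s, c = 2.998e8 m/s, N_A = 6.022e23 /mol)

1.19e-7 mol s⁻¹

Photon energy at 445 nm: hc/λ = (6.626e-34)(2.998e8)/(445e-9) = 4.464e-19 J.
Energy delivered: (2.57 W)(804 s) = 2066 J.
Photons incident: 2066 / 4.464e-19 = 4.628e21, i.e. 4.628e21/6.022e23 = 0.007685 mol.
Photons absorbed: 0.478 × 0.007685 = 0.003673 mol.
Product formed: 0.026 × 0.003673 = 9.550e-5 mol.
Rate: 9.550e-5 / 804 s = 1.19e-7 mol s⁻¹.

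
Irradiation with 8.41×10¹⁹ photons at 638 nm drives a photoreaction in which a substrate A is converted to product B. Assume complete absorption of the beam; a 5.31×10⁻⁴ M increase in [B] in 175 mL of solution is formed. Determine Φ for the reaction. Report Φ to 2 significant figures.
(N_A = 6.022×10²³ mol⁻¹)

Product: (5.31×10⁻⁴ M)(0.175 L) = 9.293×10⁻⁵ mol.
Moles of photons: 8.41×10¹⁹ / 6.022×10²³ = 1.397×10⁻⁴ mol.
Φ = 9.293×10⁻⁵ mol / 1.397×10⁻⁴ mol photons = 0.67.

Φ = 0.67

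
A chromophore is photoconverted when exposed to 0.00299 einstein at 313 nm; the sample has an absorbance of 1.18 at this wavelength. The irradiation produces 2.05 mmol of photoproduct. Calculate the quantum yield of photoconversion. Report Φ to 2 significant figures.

Φ = 0.73

Product: 2.05 mmol = 0.00205 mol.
Fraction absorbed: 1 − 10^(−1.18) = 0.9339.
Photons absorbed: 0.9339 × 0.00299 = 0.002792 mol.
Φ = 0.00205 mol / 0.002792 mol photons = 0.73.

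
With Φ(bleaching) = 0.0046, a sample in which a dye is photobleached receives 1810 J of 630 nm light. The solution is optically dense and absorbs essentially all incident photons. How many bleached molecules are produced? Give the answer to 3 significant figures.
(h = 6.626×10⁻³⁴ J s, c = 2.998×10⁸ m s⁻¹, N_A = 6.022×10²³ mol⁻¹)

Photon energy at 630 nm: hc/λ = (6.626×10⁻³⁴)(2.998×10⁸)/(630×10⁻⁹) = 3.153×10⁻¹⁹ J.
Photons incident: 1810 / 3.153×10⁻¹⁹ = 5.741×10²¹, i.e. 5.741×10²¹/6.022×10²³ = 0.009533 mol.
Product: Φ × n_abs = 0.0046 × 0.009533 = 4.385×10⁻⁵ mol.
As a count: 4.385×10⁻⁵ × 6.022×10²³ = 2.64×10¹⁹.

2.64×10¹⁹ bleached molecules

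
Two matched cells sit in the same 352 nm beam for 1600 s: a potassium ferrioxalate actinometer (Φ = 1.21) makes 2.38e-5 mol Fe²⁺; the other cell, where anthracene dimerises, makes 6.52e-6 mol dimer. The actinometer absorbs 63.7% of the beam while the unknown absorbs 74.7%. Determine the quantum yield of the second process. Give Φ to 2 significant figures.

Photons absorbed by the actinometer: 2.38e-5 / 1.21 = 1.967e-5 mol.
Incident flux: 1.967e-5 / 0.637 = 3.088e-5 einstein.
Absorbed by unknown: 0.747 × 3.088e-5 = 2.307e-5 mol.
Φ(unknown) = 6.52e-6 / 2.307e-5 = 0.28.

Φ = 0.28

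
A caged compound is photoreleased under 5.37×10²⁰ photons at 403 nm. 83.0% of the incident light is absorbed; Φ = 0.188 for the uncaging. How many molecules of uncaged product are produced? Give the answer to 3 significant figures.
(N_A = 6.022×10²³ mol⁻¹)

8.38×10¹⁹ molecules

Moles of photons: 5.37×10²⁰ / 6.022×10²³ = 8.917×10⁻⁴ mol.
Photons absorbed: 0.830 × 8.917×10⁻⁴ = 7.401×10⁻⁴ mol.
Product: Φ × n_abs = 0.188 × 7.401×10⁻⁴ = 1.391×10⁻⁴ mol.
As a count: 1.391×10⁻⁴ × 6.022×10²³ = 8.38×10¹⁹.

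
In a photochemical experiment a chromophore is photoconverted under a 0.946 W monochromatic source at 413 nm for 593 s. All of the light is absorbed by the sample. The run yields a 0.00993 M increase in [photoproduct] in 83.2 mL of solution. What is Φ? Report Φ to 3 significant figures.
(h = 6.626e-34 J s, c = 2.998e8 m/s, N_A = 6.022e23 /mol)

Product: (0.00993 M)(0.0832 L) = 8.262e-4 mol.
Photon energy at 413 nm: hc/λ = (6.626e-34)(2.998e8)/(413e-9) = 4.810e-19 J.
Energy delivered: (0.946 W)(593 s) = 561.0 J.
Photons incident: 561.0 / 4.810e-19 = 1.166e21, i.e. 1.166e21/6.022e23 = 0.001936 mol.
Φ = 8.262e-4 mol / 0.001936 mol photons = 0.427.

Φ = 0.427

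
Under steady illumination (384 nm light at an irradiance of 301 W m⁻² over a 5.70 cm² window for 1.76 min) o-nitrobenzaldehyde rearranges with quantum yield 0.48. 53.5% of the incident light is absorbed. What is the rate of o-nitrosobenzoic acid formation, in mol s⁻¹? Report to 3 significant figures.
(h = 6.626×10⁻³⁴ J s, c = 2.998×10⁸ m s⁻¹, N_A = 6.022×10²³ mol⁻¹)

1.41×10⁻⁷ mol s⁻¹

Photon energy at 384 nm: hc/λ = (6.626×10⁻³⁴)(2.998×10⁸)/(384×10⁻⁹) = 5.173×10⁻¹⁹ J.
Energy delivered: (301 W m⁻²)(5.70×10⁻⁴ m²)(105.6 s) = 18.12 J.
Photons incident: 18.12 / 5.173×10⁻¹⁹ = 3.503×10¹⁹, i.e. 3.503×10¹⁹/6.022×10²³ = 5.817×10⁻⁵ mol.
Photons absorbed: 0.535 × 5.817×10⁻⁵ = 3.112×10⁻⁵ mol.
Product formed: 0.48 × 3.112×10⁻⁵ = 1.494×10⁻⁵ mol.
Rate: 1.494×10⁻⁵ / 105.6 s = 1.41×10⁻⁷ mol s⁻¹.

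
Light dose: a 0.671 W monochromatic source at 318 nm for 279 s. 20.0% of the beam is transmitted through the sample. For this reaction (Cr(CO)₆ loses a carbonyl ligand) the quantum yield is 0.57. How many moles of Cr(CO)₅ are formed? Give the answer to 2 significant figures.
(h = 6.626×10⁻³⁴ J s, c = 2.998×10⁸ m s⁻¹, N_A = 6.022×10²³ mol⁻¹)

2.3×10⁻⁴ mol

Photon energy at 318 nm: hc/λ = (6.626×10⁻³⁴)(2.998×10⁸)/(318×10⁻⁹) = 6.247×10⁻¹⁹ J.
Energy delivered: (0.671 W)(279 s) = 187.2 J.
Photons incident: 187.2 / 6.247×10⁻¹⁹ = 2.997×10²⁰, i.e. 2.997×10²⁰/6.022×10²³ = 4.977×10⁻⁴ mol.
Fraction absorbed: 1 − 20.0/100 = 0.8000.
Photons absorbed: 0.8000 × 4.977×10⁻⁴ = 3.982×10⁻⁴ mol.
Product: Φ × n_abs = 0.57 × 3.982×10⁻⁴ = 2.270×10⁻⁴ mol.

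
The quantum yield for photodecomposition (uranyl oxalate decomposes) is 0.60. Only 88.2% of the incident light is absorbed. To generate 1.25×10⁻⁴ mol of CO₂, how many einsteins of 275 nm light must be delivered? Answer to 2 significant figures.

Photons that must be absorbed: 1.25×10⁻⁴ / 0.60 = 2.083×10⁻⁴ mol.
Incident photons needed: 2.083×10⁻⁴ / 0.882 = 2.362×10⁻⁴ mol.

2.4×10⁻⁴ einstein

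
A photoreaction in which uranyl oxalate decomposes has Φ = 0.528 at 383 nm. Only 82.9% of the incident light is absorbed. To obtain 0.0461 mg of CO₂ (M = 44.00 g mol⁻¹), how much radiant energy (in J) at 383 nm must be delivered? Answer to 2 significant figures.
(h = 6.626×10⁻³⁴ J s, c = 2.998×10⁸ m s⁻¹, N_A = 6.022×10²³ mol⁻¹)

0.75 J

Product: 0.0461 mg / 44.00 g mol⁻¹ = 1.048×10⁻⁶ mol.
Photons that must be absorbed: 1.048×10⁻⁶ / 0.528 = 1.985×10⁻⁶ mol.
Incident photons needed: 1.985×10⁻⁶ / 0.829 = 2.394×10⁻⁶ mol.
Photon energy: hc/λ = 5.187×10⁻¹⁹ J; per mole, 3.124×10⁵ J mol⁻¹.
Energy required: 2.394×10⁻⁶ × 3.124×10⁵ = 0.75 J.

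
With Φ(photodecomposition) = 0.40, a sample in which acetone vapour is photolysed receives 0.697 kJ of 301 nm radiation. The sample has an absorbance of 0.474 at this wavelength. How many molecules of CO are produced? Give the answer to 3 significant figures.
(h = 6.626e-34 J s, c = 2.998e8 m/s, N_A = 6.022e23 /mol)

2.81e20 molecules

Photon energy at 301 nm: hc/λ = (6.626e-34)(2.998e8)/(301e-9) = 6.600e-19 J.
Incident energy: 0.697 kJ = 697 J.
Photons incident: 697 / 6.600e-19 = 1.056e21, i.e. 1.056e21/6.022e23 = 0.001754 mol.
Fraction absorbed: 1 − 10^(−0.474) = 0.6643.
Photons absorbed: 0.6643 × 0.001754 = 0.001165 mol.
Product: Φ × n_abs = 0.40 × 0.001165 = 4.660e-4 mol.
As a count: 4.660e-4 × 6.022e23 = 2.81e20.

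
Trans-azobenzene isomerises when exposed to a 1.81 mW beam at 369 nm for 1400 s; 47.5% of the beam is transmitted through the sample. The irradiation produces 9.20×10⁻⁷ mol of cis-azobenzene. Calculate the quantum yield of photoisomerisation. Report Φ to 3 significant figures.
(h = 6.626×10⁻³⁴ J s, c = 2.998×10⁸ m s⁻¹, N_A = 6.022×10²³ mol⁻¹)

Φ = 0.224

Photon energy at 369 nm: hc/λ = (6.626×10⁻³⁴)(2.998×10⁸)/(369×10⁻⁹) = 5.383×10⁻¹⁹ J.
Energy delivered: (1.81 mW)(1400 s) = 2.534 J.
Photons incident: 2.534 / 5.383×10⁻¹⁹ = 4.707×10¹⁸, i.e. 4.707×10¹⁸/6.022×10²³ = 7.816×10⁻⁶ mol.
Fraction absorbed: 1 − 47.5/100 = 0.5250.
Photons absorbed: 0.5250 × 7.816×10⁻⁶ = 4.103×10⁻⁶ mol.
Φ = 9.20×10⁻⁷ mol / 4.103×10⁻⁶ mol photons = 0.224.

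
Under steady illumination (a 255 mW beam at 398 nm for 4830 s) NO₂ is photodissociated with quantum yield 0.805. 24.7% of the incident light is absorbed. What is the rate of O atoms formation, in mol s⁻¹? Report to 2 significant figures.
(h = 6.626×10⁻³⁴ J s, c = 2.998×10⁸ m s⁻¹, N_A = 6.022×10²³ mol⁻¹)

Photon energy at 398 nm: hc/λ = (6.626×10⁻³⁴)(2.998×10⁸)/(398×10⁻⁹) = 4.991×10⁻¹⁹ J.
Energy delivered: (255 mW)(4830 s) = 1232 J.
Photons incident: 1232 / 4.991×10⁻¹⁹ = 2.468×10²¹, i.e. 2.468×10²¹/6.022×10²³ = 0.004098 mol.
Photons absorbed: 0.247 × 0.004098 = 0.001012 mol.
Product formed: 0.805 × 0.001012 = 8.147×10⁻⁴ mol.
Rate: 8.147×10⁻⁴ / 4830 s = 1.7×10⁻⁷ mol s⁻¹.

1.7×10⁻⁷ mol s⁻¹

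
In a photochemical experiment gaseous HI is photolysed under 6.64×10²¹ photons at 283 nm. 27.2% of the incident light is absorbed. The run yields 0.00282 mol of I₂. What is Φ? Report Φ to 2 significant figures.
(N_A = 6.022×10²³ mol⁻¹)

Moles of photons: 6.64×10²¹ / 6.022×10²³ = 0.01103 mol.
Photons absorbed: 0.272 × 0.01103 = 0.003000 mol.
Φ = 0.00282 mol / 0.003000 mol photons = 0.94.

Φ = 0.94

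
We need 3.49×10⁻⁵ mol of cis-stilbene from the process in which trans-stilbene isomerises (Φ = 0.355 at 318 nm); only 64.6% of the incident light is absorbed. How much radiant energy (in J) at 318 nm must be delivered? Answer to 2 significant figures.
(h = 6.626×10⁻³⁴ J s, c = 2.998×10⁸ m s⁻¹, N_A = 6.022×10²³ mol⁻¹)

57 J

Photons that must be absorbed: 3.49×10⁻⁵ / 0.355 = 9.831×10⁻⁵ mol.
Incident photons needed: 9.831×10⁻⁵ / 0.646 = 1.522×10⁻⁴ mol.
Photon energy: hc/λ = 6.247×10⁻¹⁹ J; per mole, 3.762×10⁵ J mol⁻¹.
Energy required: 1.522×10⁻⁴ × 3.762×10⁵ = 57 J.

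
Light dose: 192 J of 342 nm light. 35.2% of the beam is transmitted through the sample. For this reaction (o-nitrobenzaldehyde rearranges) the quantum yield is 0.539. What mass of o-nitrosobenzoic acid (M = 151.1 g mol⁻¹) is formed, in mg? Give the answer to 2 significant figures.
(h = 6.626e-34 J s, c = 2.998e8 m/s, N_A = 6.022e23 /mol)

29 mg

Photon energy at 342 nm: hc/λ = (6.626e-34)(2.998e8)/(342e-9) = 5.808e-19 J.
Photons incident: 192 / 5.808e-19 = 3.306e20, i.e. 3.306e20/6.022e23 = 5.490e-4 mol.
Fraction absorbed: 1 − 35.2/100 = 0.6480.
Photons absorbed: 0.6480 × 5.490e-4 = 3.558e-4 mol.
Product: Φ × n_abs = 0.539 × 3.558e-4 = 1.918e-4 mol.
Mass: 1.918e-4 × 151.1 = 0.02898 g = 29 mg.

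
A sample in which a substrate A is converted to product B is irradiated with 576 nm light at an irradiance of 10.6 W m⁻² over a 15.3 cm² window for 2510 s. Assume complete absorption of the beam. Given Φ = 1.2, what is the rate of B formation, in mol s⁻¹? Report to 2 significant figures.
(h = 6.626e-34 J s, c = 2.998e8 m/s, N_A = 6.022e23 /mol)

Photon energy at 576 nm: hc/λ = (6.626e-34)(2.998e8)/(576e-9) = 3.449e-19 J.
Energy delivered: (10.6 W m⁻²)(15.3e-4 m²)(2510 s) = 40.71 J.
Photons incident: 40.71 / 3.449e-19 = 1.180e20, i.e. 1.180e20/6.022e23 = 1.959e-4 mol.
Product formed: 1.2 × 1.959e-4 = 2.351e-4 mol.
Rate: 2.351e-4 / 2510 s = 9.4e-8 mol s⁻¹.

9.4e-8 mol s⁻¹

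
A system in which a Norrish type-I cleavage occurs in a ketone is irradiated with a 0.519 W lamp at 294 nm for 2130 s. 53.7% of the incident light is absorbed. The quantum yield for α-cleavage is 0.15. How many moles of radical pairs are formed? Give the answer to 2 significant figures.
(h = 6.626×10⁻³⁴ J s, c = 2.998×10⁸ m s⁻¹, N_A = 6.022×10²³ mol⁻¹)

2.2×10⁻⁴ mol

Photon energy at 294 nm: hc/λ = (6.626×10⁻³⁴)(2.998×10⁸)/(294×10⁻⁹) = 6.757×10⁻¹⁹ J.
Energy delivered: (0.519 W)(2130 s) = 1105 J.
Photons incident: 1105 / 6.757×10⁻¹⁹ = 1.635×10²¹, i.e. 1.635×10²¹/6.022×10²³ = 0.002715 mol.
Photons absorbed: 0.537 × 0.002715 = 0.001458 mol.
Product: Φ × n_abs = 0.15 × 0.001458 = 2.187×10⁻⁴ mol.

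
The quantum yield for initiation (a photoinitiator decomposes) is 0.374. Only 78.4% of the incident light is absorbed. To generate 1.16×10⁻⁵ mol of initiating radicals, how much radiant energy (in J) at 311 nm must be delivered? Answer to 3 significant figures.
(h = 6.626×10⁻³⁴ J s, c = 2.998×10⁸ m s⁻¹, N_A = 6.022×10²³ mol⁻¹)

Photons that must be absorbed: 1.16×10⁻⁵ / 0.374 = 3.102×10⁻⁵ mol.
Incident photons needed: 3.102×10⁻⁵ / 0.784 = 3.957×10⁻⁵ mol.
Photon energy: hc/λ = 6.387×10⁻¹⁹ J; per mole, 3.846×10⁵ J mol⁻¹.
Energy required: 3.957×10⁻⁵ × 3.846×10⁵ = 15.2 J.

15.2 J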